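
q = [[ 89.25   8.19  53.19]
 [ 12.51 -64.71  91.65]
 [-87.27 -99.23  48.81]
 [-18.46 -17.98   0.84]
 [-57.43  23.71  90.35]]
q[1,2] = 91.65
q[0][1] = 8.19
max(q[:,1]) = 23.71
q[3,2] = 0.84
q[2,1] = -99.23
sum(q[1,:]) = 39.45000000000001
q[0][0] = 89.25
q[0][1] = 8.19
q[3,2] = 0.84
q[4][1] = 23.71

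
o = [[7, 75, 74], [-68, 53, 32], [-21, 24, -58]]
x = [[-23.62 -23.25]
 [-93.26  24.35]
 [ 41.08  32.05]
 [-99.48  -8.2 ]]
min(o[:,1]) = 24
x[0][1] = -23.25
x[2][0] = 41.08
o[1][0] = -68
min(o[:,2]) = -58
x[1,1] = 24.35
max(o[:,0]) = 7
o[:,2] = [74, 32, -58]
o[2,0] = -21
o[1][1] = 53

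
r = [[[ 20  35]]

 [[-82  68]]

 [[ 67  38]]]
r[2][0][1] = 38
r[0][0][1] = 35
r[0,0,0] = 20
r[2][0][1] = 38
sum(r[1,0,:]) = -14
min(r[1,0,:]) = -82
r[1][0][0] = -82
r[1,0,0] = -82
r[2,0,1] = 38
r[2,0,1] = 38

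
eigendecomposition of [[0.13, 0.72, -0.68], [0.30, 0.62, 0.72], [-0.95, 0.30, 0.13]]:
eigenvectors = [[0.65+0.00j, 0.20-0.50j, 0.20+0.50j],[-0.41+0.00j, 0.65+0.00j, (0.65-0j)],[(0.65+0j), (0.21+0.5j), 0.21-0.50j]]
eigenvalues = [(-1.01+0j), (0.94+0.33j), (0.94-0.33j)]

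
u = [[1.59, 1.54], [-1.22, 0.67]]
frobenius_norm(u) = 2.61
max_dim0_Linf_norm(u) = 1.59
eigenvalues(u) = [(1.13+1.29j), (1.13-1.29j)]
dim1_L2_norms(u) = [2.21, 1.39]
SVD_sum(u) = [[1.79, 1.25], [-0.51, -0.35]] + [[-0.2, 0.29], [-0.71, 1.02]]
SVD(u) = [[-0.96, 0.27], [0.27, 0.96]] @ diag([2.2706517411433578, 1.2965880881924836]) @ [[-0.82, -0.57],  [-0.57, 0.82]]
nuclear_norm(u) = 3.57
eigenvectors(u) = [[0.75+0.00j, (0.75-0j)], [-0.22+0.63j, (-0.22-0.63j)]]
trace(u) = 2.26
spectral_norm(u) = 2.27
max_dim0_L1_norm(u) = 2.81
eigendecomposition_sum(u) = [[(0.8+0.44j), (0.77-0.67j)], [(-0.61+0.53j), (0.34+0.85j)]] + [[(0.8-0.44j), 0.77+0.67j], [(-0.61-0.53j), (0.34-0.85j)]]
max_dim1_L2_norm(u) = 2.21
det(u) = 2.94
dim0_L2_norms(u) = [2.0, 1.68]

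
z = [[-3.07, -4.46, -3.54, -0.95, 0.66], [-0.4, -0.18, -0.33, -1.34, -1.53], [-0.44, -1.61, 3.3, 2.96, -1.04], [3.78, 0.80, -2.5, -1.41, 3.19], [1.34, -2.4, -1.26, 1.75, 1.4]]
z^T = [[-3.07, -0.40, -0.44, 3.78, 1.34], [-4.46, -0.18, -1.61, 0.8, -2.4], [-3.54, -0.33, 3.30, -2.50, -1.26], [-0.95, -1.34, 2.96, -1.41, 1.75], [0.66, -1.53, -1.04, 3.19, 1.40]]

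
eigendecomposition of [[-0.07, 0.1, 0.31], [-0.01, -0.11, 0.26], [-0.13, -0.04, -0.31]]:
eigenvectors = [[(-0.67+0j), -0.67-0.00j, (0.02+0j)], [-0.47-0.38j, -0.47+0.38j, (-0.95+0j)], [0.32-0.28j, 0.32+0.28j, (0.3+0j)]]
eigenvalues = [(-0.15+0.19j), (-0.15-0.19j), (-0.19+0j)]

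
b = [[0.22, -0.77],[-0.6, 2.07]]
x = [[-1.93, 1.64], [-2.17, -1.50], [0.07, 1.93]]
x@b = [[-1.41, 4.88],  [0.42, -1.43],  [-1.14, 3.94]]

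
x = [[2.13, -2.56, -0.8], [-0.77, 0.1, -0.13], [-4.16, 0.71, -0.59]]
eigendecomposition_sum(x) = [[2.6, -2.07, -0.45], [-0.49, 0.39, 0.08], [-2.75, 2.20, 0.47]] + [[-0.47, -0.49, -0.35], [-0.28, -0.3, -0.21], [-1.41, -1.48, -1.07]] + [[-0.0, 0.0, -0.0], [-0.0, 0.01, -0.00], [0.00, -0.01, 0.0]]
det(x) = -0.05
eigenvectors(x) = [[-0.68, 0.31, -0.2], [0.13, 0.19, -0.44], [0.72, 0.93, 0.88]]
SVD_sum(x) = [[2.72, -1.21, 0.01],[-0.68, 0.30, -0.00],[-3.74, 1.66, -0.02]] + [[-0.59, -1.35, -0.81], [-0.09, -0.2, -0.12], [-0.42, -0.95, -0.57]] + [[-0.00, -0.0, 0.00], [0.00, 0.00, -0.0], [-0.0, -0.00, 0.0]]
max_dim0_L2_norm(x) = 4.74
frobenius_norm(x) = 5.52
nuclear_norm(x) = 7.20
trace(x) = 1.64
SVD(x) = [[-0.58,  -0.81,  0.01],  [0.15,  -0.12,  -0.98],  [0.80,  -0.57,  0.19]] @ diag([5.118407083254002, 2.0760515961777446, 0.004324361582964008]) @ [[-0.91, 0.41, -0.0], [0.35, 0.80, 0.48], [-0.2, -0.44, 0.88]]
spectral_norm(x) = 5.12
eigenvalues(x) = [3.46, -1.83, 0.01]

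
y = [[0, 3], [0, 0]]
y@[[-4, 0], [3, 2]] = [[9, 6], [0, 0]]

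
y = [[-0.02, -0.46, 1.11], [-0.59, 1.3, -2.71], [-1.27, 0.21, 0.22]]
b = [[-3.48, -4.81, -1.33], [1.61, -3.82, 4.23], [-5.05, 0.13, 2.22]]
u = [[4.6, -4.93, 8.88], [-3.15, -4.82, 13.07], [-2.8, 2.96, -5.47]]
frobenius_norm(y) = 3.54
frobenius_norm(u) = 19.36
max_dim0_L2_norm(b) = 6.34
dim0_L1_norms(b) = [10.14, 8.76, 7.78]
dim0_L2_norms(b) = [6.34, 6.14, 4.96]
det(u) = 6.04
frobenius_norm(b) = 10.13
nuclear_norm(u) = 24.64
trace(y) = 1.50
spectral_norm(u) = 18.31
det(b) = 176.74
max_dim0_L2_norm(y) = 2.94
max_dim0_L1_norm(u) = 27.42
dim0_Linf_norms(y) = [1.27, 1.3, 2.71]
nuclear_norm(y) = 4.61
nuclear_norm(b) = 17.19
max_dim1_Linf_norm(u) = 13.07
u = b @ y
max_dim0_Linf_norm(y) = 2.71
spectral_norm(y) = 3.28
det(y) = 0.04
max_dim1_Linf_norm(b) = 5.05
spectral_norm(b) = 7.11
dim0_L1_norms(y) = [1.88, 1.97, 4.04]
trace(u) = -5.69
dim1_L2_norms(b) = [6.08, 5.92, 5.52]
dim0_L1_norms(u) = [10.55, 12.71, 27.42]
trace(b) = -5.08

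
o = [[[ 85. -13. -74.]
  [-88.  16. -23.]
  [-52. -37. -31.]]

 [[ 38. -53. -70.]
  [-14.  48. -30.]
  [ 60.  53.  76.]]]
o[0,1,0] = -88.0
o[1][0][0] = 38.0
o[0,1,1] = 16.0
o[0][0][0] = 85.0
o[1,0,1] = -53.0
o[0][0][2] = -74.0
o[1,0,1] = -53.0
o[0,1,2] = -23.0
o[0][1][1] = 16.0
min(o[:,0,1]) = -53.0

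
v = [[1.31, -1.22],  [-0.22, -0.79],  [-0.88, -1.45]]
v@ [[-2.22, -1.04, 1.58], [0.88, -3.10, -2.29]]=[[-3.98, 2.42, 4.86], [-0.21, 2.68, 1.46], [0.68, 5.41, 1.93]]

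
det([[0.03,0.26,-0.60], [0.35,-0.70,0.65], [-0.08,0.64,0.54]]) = -0.187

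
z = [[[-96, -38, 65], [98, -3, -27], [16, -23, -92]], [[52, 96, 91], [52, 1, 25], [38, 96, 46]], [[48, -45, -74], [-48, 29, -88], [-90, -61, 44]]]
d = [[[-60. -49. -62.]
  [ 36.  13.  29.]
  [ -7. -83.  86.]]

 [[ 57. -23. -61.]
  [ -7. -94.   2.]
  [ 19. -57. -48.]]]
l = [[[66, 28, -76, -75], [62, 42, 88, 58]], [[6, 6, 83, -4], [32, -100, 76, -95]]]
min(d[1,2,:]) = -57.0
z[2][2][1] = -61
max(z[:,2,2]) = 46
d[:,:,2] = [[-62.0, 29.0, 86.0], [-61.0, 2.0, -48.0]]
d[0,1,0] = 36.0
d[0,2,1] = -83.0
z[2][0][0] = 48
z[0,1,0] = 98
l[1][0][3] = -4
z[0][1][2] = -27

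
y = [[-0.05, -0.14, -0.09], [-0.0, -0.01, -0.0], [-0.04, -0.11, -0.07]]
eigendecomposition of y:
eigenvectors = [[0.87, 0.79, -0.66], [0.00, 0.00, 0.53], [-0.49, 0.62, -0.53]]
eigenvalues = [0.0, -0.12, -0.01]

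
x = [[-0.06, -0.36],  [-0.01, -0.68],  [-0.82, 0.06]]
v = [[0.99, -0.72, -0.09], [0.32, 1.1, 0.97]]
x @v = [[-0.17,-0.35,-0.34], [-0.23,-0.74,-0.66], [-0.79,0.66,0.13]]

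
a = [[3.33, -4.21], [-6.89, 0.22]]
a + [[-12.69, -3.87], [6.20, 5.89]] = [[-9.36,-8.08], [-0.69,6.11]]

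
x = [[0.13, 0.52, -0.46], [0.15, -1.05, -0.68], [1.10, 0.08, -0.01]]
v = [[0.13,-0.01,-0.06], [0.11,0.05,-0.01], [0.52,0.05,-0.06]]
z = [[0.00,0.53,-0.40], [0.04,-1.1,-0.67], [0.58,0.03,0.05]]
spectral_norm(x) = 1.28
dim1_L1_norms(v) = [0.2, 0.17, 0.63]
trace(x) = -0.93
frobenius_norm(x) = 1.82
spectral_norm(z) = 1.32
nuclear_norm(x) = 3.04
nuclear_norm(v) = 0.64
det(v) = 0.00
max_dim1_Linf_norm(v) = 0.52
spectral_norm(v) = 0.55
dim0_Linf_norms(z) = [0.58, 1.1, 0.67]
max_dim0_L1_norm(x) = 1.65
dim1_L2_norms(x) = [0.71, 1.26, 1.1]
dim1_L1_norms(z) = [0.93, 1.81, 0.66]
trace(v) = 0.12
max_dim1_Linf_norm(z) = 1.1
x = z + v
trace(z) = -1.05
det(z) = -0.46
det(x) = -0.92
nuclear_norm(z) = 2.50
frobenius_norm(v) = 0.56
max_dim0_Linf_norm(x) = 1.1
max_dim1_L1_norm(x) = 1.88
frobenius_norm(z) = 1.56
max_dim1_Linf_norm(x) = 1.1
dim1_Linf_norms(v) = [0.13, 0.11, 0.52]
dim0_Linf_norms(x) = [1.1, 1.05, 0.68]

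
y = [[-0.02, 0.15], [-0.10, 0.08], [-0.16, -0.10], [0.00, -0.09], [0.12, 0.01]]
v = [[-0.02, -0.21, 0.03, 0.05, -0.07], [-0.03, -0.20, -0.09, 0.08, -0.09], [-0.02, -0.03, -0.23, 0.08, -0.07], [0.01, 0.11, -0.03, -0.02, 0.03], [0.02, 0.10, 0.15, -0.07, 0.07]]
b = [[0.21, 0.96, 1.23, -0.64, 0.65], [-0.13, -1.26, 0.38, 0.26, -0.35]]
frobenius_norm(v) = 0.49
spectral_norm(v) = 0.42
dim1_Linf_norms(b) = [1.23, 1.26]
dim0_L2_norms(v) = [0.05, 0.33, 0.29, 0.14, 0.15]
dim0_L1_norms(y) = [0.4, 0.43]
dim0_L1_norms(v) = [0.1, 0.65, 0.53, 0.3, 0.33]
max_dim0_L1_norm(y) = 0.43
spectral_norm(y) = 0.23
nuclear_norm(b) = 3.12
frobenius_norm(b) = 2.29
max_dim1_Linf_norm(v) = 0.23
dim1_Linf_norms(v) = [0.21, 0.2, 0.23, 0.11, 0.15]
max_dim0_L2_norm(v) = 0.33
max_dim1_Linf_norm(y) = 0.16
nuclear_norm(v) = 0.68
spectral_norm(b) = 1.99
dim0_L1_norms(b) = [0.34, 2.22, 1.61, 0.9, 1.0]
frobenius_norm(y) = 0.31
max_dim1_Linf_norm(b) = 1.26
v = y @ b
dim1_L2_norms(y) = [0.15, 0.13, 0.19, 0.09, 0.12]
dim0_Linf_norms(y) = [0.16, 0.15]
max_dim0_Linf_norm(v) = 0.23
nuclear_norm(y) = 0.44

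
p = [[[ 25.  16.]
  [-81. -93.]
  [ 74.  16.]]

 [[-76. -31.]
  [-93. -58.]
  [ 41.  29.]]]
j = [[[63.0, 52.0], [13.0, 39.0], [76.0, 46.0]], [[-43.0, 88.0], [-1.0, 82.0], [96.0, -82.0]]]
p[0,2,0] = 74.0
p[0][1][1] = -93.0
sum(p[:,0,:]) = -66.0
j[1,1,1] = 82.0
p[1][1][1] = -58.0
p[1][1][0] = -93.0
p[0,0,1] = 16.0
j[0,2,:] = [76.0, 46.0]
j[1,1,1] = 82.0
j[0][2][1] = 46.0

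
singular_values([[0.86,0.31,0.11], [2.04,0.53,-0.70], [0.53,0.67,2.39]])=[2.57, 2.37, 0.0]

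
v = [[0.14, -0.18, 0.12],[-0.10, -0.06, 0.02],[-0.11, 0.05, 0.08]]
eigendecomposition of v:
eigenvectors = [[(-0.29-0.5j), -0.29+0.50j, (-0.54+0j)],[(0.28+0.14j), 0.28-0.14j, (-0.84+0j)],[0.75+0.00j, (0.75-0j), -0.08+0.00j]]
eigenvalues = [(0.14+0.08j), (0.14-0.08j), (-0.12+0j)]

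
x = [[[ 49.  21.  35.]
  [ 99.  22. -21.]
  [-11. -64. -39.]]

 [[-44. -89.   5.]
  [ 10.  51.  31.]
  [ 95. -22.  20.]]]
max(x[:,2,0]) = 95.0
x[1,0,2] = 5.0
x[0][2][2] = -39.0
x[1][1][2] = 31.0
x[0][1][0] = 99.0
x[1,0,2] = 5.0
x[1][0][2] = 5.0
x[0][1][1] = 22.0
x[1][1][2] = 31.0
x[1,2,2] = 20.0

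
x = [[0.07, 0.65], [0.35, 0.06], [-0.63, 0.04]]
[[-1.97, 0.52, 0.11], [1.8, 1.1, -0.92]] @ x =[[-0.03, -1.24], [1.09, 1.2]]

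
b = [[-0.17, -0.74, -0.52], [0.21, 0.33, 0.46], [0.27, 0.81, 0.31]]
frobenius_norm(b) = 1.43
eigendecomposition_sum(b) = [[-1.29, -1.96, -1.50],[0.57, 0.87, 0.67],[0.75, 1.15, 0.88]] + [[1.12, 1.23, 0.97],[-0.36, -0.40, -0.32],[-0.48, -0.53, -0.42]] + [[0.00, -0.02, 0.01], [0.0, -0.14, 0.11], [-0.0, 0.2, -0.15]]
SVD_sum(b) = [[-0.24,-0.75,-0.48],[0.15,0.46,0.29],[0.24,0.72,0.46]] + [[-0.0, 0.02, -0.03], [0.01, -0.12, 0.18], [-0.01, 0.09, -0.14]] + [[0.07,-0.01,-0.01], [0.05,-0.01,-0.01], [0.05,-0.01,-0.01]]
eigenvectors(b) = [[0.81, -0.88, -0.06], [-0.36, 0.29, -0.58], [-0.47, 0.38, 0.81]]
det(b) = -0.04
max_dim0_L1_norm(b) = 1.88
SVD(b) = [[-0.66,0.13,0.74], [0.4,-0.77,0.49], [0.64,0.62,0.46]] @ diag([1.3962165937576583, 0.2765912719300128, 0.10332710974327453]) @ [[0.26, 0.81, 0.52], [-0.06, 0.55, -0.83], [0.96, -0.19, -0.19]]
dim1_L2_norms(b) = [0.92, 0.6, 0.91]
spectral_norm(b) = 1.40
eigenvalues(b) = [0.46, 0.3, -0.29]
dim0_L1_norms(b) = [0.65, 1.88, 1.29]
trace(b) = 0.47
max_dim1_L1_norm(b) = 1.43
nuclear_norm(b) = 1.78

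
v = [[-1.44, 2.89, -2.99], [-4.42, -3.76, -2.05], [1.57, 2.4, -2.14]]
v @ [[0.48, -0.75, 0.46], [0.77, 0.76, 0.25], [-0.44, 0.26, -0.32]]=[[2.85, 2.5, 1.02], [-4.11, -0.08, -2.32], [3.54, 0.09, 2.01]]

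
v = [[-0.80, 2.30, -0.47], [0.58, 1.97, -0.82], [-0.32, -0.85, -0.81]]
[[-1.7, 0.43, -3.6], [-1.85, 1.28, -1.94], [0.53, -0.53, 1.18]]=v@[[-0.23, 0.7, 0.79], [-0.77, 0.42, -1.36], [0.24, -0.06, -0.34]]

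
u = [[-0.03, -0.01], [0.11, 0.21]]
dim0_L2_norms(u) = [0.11, 0.21]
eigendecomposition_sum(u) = [[-0.03,-0.00], [0.01,0.0]] + [[-0.0,-0.01],[0.1,0.21]]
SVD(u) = [[-0.10,1.0],[1.00,0.10]] @ diag([0.23816653826391967, 0.021833461736080296]) @ [[0.47, 0.88],  [-0.88, 0.47]]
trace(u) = 0.18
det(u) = -0.01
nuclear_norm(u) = 0.26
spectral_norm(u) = 0.24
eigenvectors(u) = [[-0.91, 0.04], [0.42, -1.0]]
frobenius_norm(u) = 0.24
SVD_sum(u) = [[-0.01,-0.02], [0.11,0.21]] + [[-0.02, 0.01], [-0.0, 0.0]]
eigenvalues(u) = [-0.03, 0.21]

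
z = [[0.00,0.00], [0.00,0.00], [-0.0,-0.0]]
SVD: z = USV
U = [[1.00, 0.00], [0.00, 1.0], [0.0, 0.00]]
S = [0.0, 0.0]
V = [[1.00, 0.0], [0.00, 1.0]]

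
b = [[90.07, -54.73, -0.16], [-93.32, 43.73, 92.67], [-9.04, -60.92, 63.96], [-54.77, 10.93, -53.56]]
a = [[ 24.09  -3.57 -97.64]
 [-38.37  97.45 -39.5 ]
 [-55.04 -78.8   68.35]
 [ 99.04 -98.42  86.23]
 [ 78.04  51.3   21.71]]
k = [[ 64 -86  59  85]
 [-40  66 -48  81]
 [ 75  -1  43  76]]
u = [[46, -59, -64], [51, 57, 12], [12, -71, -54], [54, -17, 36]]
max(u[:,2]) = 36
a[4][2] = 21.71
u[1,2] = 12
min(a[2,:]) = -78.8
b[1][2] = 92.67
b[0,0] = 90.07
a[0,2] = -97.64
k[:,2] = [59, -48, 43]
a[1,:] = [-38.37, 97.45, -39.5]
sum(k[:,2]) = 54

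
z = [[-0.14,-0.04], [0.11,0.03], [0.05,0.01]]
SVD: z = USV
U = [[-0.76,-0.37], [0.59,-0.06], [0.27,-0.93]]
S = [0.19, 0.0]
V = [[0.96, 0.27], [-0.27, 0.96]]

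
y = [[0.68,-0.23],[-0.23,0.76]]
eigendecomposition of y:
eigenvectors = [[-0.77, 0.64], [-0.64, -0.77]]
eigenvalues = [0.49, 0.95]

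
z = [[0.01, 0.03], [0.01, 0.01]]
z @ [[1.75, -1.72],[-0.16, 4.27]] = [[0.01, 0.11], [0.02, 0.03]]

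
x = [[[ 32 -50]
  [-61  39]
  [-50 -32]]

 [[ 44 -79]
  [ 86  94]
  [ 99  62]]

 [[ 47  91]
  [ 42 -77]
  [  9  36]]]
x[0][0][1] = -50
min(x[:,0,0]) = 32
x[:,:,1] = [[-50, 39, -32], [-79, 94, 62], [91, -77, 36]]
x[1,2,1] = 62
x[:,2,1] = [-32, 62, 36]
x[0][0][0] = 32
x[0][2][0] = -50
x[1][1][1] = 94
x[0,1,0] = -61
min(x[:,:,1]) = -79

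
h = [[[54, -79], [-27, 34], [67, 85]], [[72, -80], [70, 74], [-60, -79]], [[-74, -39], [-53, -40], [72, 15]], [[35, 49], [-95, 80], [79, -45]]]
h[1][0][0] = 72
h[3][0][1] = 49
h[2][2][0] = 72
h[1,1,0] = 70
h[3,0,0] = 35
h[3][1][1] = 80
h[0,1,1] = 34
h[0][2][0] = 67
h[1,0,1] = -80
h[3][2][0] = 79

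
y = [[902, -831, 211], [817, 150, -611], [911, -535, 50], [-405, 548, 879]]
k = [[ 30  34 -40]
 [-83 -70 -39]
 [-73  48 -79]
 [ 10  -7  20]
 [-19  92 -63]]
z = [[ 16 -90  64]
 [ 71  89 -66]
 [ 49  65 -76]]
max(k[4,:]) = 92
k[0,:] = [30, 34, -40]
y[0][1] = -831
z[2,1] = 65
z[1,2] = -66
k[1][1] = -70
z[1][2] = -66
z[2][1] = 65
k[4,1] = 92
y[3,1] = 548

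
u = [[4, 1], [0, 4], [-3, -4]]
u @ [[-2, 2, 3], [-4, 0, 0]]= [[-12, 8, 12], [-16, 0, 0], [22, -6, -9]]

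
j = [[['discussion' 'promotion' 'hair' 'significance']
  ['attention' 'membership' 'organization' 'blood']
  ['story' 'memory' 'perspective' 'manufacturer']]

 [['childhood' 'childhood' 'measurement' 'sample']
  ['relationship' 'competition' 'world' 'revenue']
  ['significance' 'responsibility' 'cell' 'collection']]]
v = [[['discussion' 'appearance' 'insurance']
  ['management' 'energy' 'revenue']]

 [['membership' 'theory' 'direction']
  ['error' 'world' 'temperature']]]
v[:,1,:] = [['management', 'energy', 'revenue'], ['error', 'world', 'temperature']]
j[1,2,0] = 'significance'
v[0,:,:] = [['discussion', 'appearance', 'insurance'], ['management', 'energy', 'revenue']]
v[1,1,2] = 'temperature'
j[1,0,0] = 'childhood'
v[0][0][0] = 'discussion'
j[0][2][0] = 'story'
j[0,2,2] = 'perspective'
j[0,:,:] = [['discussion', 'promotion', 'hair', 'significance'], ['attention', 'membership', 'organization', 'blood'], ['story', 'memory', 'perspective', 'manufacturer']]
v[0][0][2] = 'insurance'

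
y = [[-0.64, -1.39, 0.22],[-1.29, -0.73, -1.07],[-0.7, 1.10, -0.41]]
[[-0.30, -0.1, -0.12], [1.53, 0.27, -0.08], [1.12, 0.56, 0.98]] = y @ [[-0.54, -0.41, -0.87], [0.31, 0.27, 0.6], [-0.99, 0.06, 0.71]]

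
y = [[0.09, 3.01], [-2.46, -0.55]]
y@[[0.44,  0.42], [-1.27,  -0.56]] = [[-3.78, -1.65],[-0.38, -0.73]]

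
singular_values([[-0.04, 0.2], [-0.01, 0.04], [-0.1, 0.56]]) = [0.61, 0.0]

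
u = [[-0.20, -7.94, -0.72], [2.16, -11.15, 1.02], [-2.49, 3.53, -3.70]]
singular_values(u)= [14.39, 4.31, 0.59]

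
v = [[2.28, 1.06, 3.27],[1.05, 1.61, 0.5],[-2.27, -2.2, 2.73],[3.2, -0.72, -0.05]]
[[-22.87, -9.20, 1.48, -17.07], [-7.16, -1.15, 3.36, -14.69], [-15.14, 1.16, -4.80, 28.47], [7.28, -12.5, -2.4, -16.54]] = v @ [[1.44, -3.5, -0.24, -6.34], [-3.23, 1.87, 2.28, -5.27], [-6.95, -0.98, -0.12, 0.91]]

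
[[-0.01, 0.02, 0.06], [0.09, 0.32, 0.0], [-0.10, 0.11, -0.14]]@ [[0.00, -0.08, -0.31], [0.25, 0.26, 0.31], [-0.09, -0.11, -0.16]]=[[-0.00, -0.0, -0.00], [0.08, 0.08, 0.07], [0.04, 0.05, 0.09]]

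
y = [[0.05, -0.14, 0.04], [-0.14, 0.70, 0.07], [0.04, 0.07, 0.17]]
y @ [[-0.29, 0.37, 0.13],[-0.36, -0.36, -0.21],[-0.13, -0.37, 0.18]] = [[0.03, 0.05, 0.04], [-0.22, -0.33, -0.15], [-0.06, -0.07, 0.02]]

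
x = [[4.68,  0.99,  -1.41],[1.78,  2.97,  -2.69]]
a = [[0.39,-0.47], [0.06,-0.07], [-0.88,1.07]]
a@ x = [[0.99, -1.01, 0.71], [0.16, -0.15, 0.10], [-2.21, 2.31, -1.64]]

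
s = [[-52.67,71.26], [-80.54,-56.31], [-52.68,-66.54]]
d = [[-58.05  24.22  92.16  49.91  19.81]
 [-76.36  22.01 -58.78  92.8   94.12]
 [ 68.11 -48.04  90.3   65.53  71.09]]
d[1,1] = 22.01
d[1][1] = 22.01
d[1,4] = 94.12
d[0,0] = -58.05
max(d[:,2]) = 92.16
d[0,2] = 92.16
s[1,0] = -80.54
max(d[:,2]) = 92.16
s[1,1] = -56.31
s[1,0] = -80.54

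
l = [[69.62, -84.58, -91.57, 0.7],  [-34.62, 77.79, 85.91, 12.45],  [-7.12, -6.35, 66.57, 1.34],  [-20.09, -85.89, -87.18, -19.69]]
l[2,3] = 1.34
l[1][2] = 85.91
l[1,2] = 85.91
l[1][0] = -34.62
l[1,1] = 77.79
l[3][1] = -85.89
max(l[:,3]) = 12.45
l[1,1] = 77.79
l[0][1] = -84.58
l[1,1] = 77.79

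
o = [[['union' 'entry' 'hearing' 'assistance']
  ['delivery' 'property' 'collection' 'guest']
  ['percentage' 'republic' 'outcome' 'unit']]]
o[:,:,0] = [['union', 'delivery', 'percentage']]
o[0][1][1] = 'property'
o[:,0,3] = ['assistance']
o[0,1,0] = 'delivery'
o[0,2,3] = 'unit'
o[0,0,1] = 'entry'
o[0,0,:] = ['union', 'entry', 'hearing', 'assistance']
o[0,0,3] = 'assistance'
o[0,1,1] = 'property'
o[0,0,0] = 'union'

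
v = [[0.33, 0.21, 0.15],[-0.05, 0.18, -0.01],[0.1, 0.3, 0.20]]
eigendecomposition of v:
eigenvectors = [[-0.43+0.00j, -0.88+0.00j, -0.88-0.00j],[-0.16+0.00j, (0.27-0.15j), 0.27+0.15j],[(0.89+0j), -0.24-0.25j, (-0.24+0.25j)]]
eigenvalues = [(0.1+0j), (0.31+0.08j), (0.31-0.08j)]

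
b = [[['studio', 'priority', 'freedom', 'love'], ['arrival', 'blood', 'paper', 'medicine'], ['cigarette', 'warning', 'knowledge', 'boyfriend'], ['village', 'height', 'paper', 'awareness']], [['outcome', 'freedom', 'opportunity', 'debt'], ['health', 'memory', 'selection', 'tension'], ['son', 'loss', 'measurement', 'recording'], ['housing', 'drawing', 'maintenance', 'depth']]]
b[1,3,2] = 'maintenance'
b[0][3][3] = 'awareness'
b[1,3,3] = 'depth'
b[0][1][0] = 'arrival'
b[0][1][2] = 'paper'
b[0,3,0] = 'village'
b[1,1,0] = 'health'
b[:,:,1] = [['priority', 'blood', 'warning', 'height'], ['freedom', 'memory', 'loss', 'drawing']]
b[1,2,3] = 'recording'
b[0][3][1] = 'height'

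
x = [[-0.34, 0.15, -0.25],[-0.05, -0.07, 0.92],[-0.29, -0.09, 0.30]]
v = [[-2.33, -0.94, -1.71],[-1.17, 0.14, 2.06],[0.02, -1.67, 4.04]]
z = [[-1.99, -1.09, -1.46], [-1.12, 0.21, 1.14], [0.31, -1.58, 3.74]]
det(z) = -12.59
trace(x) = -0.11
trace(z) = 1.96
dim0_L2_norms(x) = [0.45, 0.19, 1.0]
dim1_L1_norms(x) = [0.74, 1.04, 0.68]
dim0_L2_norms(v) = [2.61, 1.92, 4.85]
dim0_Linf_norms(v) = [2.33, 1.67, 4.04]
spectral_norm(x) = 1.01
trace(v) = 1.85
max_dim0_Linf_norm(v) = 4.04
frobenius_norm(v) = 5.83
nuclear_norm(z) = 8.00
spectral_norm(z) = 4.35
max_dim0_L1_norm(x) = 1.47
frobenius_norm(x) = 1.11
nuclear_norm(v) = 8.99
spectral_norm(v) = 4.97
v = x + z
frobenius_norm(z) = 5.14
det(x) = -0.05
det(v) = -17.15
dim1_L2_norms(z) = [2.7, 1.61, 4.07]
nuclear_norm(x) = 1.58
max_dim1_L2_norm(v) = 4.37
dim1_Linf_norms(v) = [2.33, 2.06, 4.04]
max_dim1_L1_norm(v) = 5.73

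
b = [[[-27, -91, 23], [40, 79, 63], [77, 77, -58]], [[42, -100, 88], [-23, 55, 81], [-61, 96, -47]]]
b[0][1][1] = 79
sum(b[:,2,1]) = 173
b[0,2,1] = 77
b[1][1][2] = 81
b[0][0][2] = 23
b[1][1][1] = 55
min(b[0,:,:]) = -91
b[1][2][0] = -61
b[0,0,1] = -91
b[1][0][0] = 42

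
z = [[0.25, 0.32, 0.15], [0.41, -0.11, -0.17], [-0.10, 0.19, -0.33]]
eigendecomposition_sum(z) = [[0.34+0.00j, (0.19-0j), 0.02-0.00j],[(0.24+0j), (0.13-0j), (0.02-0j)],[0.01+0.00j, (0.01-0j), -0j]] + [[-0.05+0.03j,0.06-0.05j,(0.06+0.08j)],[(0.09-0.05j),-0.12+0.08j,-0.09-0.15j],[(-0.06-0.1j),0.09+0.13j,-0.17+0.11j]] + [[(-0.05-0.03j), (0.06+0.05j), 0.06-0.08j], [(0.09+0.05j), -0.12-0.08j, (-0.09+0.15j)], [-0.06+0.10j, (0.09-0.13j), (-0.17-0.11j)]]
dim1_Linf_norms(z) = [0.32, 0.41, 0.33]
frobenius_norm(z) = 0.74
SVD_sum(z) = [[0.3,0.05,0.01],  [0.38,0.06,0.01],  [-0.07,-0.01,-0.00]] + [[-0.01, 0.06, 0.21], [0.01, -0.06, -0.21], [0.02, -0.07, -0.25]] + [[-0.04, 0.21, -0.06],[0.02, -0.12, 0.03],[-0.05, 0.27, -0.08]]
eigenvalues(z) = [(0.48+0j), (-0.33+0.22j), (-0.33-0.22j)]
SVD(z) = [[-0.61, 0.53, 0.58], [-0.78, -0.54, -0.32], [0.15, -0.65, 0.75]] @ diag([0.4933074901148284, 0.4016833035328827, 0.38314258946183266]) @ [[-0.99, -0.17, -0.02], [-0.06, 0.27, 0.96], [-0.16, 0.95, -0.27]]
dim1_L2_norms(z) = [0.43, 0.46, 0.39]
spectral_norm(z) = 0.49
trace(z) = -0.19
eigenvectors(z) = [[(0.82+0j), -0.03-0.35j, (-0.03+0.35j)], [(0.57+0j), -0.03+0.62j, -0.03-0.62j], [0.03+0.00j, (0.7+0j), 0.70-0.00j]]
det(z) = 0.08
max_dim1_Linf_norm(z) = 0.41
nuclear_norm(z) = 1.28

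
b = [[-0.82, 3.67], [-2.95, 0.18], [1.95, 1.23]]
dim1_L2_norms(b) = [3.76, 2.96, 2.31]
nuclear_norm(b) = 7.50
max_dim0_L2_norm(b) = 3.87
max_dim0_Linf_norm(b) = 3.67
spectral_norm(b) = 3.94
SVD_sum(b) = [[-1.58, 3.30], [-0.62, 1.3], [-0.12, 0.24]] + [[0.76,0.37], [-2.33,-1.12], [2.07,0.99]]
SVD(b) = [[0.93, -0.24], [0.36, 0.73], [0.07, -0.64]] @ diag([3.9447685584581986, 3.5539275485298827]) @ [[-0.43, 0.9], [-0.9, -0.43]]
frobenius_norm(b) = 5.31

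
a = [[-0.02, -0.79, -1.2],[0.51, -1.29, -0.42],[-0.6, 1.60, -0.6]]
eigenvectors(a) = [[-0.84+0.00j, -0.84-0.00j, (-0.64+0j)], [(-0.41+0.09j), -0.41-0.09j, (0.11+0j)], [0.08+0.33j, (0.08-0.33j), (-0.76+0j)]]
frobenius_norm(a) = 2.73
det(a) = -0.52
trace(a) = -1.91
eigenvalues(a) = [(-0.29+0.55j), (-0.29-0.55j), (-1.33+0j)]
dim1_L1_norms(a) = [2.01, 2.22, 2.8]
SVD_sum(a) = [[0.28,-0.84,-0.12], [0.44,-1.35,-0.18], [-0.50,1.52,0.21]] + [[-0.23, 0.08, -1.1],[-0.04, 0.01, -0.22],[-0.16, 0.05, -0.8]] + [[-0.07, -0.02, 0.01],[0.11, 0.04, -0.02],[0.06, 0.02, -0.01]]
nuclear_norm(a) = 3.90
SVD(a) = [[0.38, -0.80, -0.46], [0.61, -0.16, 0.78], [-0.69, -0.58, 0.43]] @ diag([2.333441781481625, 1.40534378190476, 0.1586137040028021]) @ [[0.31,-0.94,-0.13], [0.20,-0.07,0.98], [0.93,0.33,-0.17]]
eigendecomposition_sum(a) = [[0.33+0.35j, -1.04-0.20j, -0.42-0.32j], [(0.2+0.13j), -0.54+0.01j, (-0.24-0.11j)], [0.10-0.16j, (0.02+0.43j), -0.08+0.19j]] + [[(0.33-0.35j), -1.04+0.20j, -0.42+0.32j], [0.20-0.13j, (-0.54-0.01j), (-0.24+0.11j)], [0.10+0.16j, 0.02-0.43j, (-0.08-0.19j)]] + [[(-0.67+0j), (1.3-0j), -0.36-0.00j], [0.11-0.00j, (-0.22+0j), (0.06+0j)], [(-0.81+0j), (1.56-0j), -0.43-0.00j]]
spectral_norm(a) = 2.33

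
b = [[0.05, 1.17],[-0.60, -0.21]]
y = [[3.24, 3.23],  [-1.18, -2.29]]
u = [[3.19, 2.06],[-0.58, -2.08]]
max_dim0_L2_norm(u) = 3.24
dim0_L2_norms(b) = [0.6, 1.19]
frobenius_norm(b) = 1.33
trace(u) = 1.11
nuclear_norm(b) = 1.78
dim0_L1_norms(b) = [0.65, 1.38]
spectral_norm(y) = 5.20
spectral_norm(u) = 4.17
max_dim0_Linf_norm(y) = 3.24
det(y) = -3.61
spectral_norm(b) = 1.20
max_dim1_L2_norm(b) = 1.17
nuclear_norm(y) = 5.90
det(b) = 0.69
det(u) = -5.44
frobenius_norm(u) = 4.37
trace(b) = -0.16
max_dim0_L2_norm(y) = 3.96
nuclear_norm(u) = 5.47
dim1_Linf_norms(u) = [3.19, 2.08]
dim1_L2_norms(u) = [3.8, 2.16]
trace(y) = 0.95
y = b + u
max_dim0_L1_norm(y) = 5.52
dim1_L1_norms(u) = [5.25, 2.66]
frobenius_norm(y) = 5.25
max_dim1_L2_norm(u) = 3.8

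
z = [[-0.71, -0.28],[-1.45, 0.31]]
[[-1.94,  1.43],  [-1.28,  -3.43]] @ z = [[-0.7,0.99], [5.88,-0.7]]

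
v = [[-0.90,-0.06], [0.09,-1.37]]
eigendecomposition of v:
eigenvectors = [[0.98, 0.13], [0.19, 0.99]]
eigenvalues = [-0.91, -1.36]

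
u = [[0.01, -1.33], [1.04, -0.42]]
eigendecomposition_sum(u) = [[(0.01+0.6j), -0.66-0.12j], [0.52+0.09j, (-0.21+0.56j)]] + [[(0.01-0.6j), -0.67+0.12j], [0.52-0.09j, -0.21-0.56j]]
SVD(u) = [[-0.84,-0.54],  [-0.54,0.84]] @ diag([1.4619273966783684, 0.9432752974827706]) @ [[-0.39, 0.92], [0.92, 0.39]]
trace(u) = -0.41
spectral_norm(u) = 1.46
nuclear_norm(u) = 2.41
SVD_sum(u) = [[0.48, -1.13], [0.31, -0.73]] + [[-0.47,-0.20], [0.73,0.31]]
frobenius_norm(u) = 1.74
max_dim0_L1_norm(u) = 1.75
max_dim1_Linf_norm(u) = 1.33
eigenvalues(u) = [(-0.2+1.16j), (-0.2-1.16j)]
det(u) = 1.38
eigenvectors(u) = [[0.75+0.00j, 0.75-0.00j], [(0.12-0.65j), 0.12+0.65j]]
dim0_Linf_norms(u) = [1.04, 1.33]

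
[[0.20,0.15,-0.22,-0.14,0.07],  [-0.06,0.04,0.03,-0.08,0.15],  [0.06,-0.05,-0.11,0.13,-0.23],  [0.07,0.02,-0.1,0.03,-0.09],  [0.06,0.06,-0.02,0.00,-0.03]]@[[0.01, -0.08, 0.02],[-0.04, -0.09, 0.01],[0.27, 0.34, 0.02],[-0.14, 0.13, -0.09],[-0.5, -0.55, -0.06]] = [[-0.08, -0.16, 0.01], [-0.06, -0.08, -0.00], [0.07, 0.11, 0.0], [0.01, 0.01, 0.00], [0.01, -0.0, 0.00]]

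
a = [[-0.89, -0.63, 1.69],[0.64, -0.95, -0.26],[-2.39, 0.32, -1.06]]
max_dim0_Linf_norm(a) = 2.39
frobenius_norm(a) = 3.52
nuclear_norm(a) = 5.70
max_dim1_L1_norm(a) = 3.77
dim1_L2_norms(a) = [2.01, 1.17, 2.63]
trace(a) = -2.90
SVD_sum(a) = [[-0.18, 0.04, -0.06],[0.65, -0.13, 0.21],[-2.44, 0.49, -0.81]] + [[-0.7,-0.56,1.79], [0.07,0.05,-0.17], [0.07,0.06,-0.18]] + [[-0.01, -0.11, -0.04],[-0.07, -0.87, -0.30],[-0.02, -0.22, -0.08]]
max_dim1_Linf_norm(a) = 2.39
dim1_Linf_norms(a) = [1.69, 0.95, 2.39]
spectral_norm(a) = 2.71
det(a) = -5.28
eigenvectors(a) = [[(0.05+0.64j), (0.05-0.64j), (0.11+0j)], [(0.19-0.11j), (0.19+0.11j), (0.93+0j)], [-0.73+0.00j, -0.73-0.00j, 0.34+0.00j]]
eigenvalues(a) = [(-0.97+2.13j), (-0.97-2.13j), (-0.97+0j)]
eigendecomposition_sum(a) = [[-0.44+1.06j,(-0.26-0.26j),(0.86+0.35j)], [(0.39-0.01j),-0.04+0.12j,(-0.01-0.32j)], [(-1.17-0.6j),0.32-0.28j,-0.49+0.95j]] + [[(-0.44-1.06j), (-0.26+0.26j), (0.86-0.35j)], [(0.39+0.01j), (-0.04-0.12j), (-0.01+0.32j)], [-1.17+0.60j, (0.32+0.28j), (-0.49-0.95j)]] + [[(-0.02-0j), (-0.1-0j), -0.03+0.00j], [(-0.15-0j), -0.86-0.00j, -0.24+0.00j], [-0.05-0.00j, (-0.32-0j), (-0.09+0j)]]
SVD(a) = [[-0.07, -0.99, 0.12], [0.26, 0.09, 0.96], [-0.96, 0.10, 0.25]] @ diag([2.7132182709439117, 2.0176836726166836, 0.9645201975449653]) @ [[0.93, -0.19, 0.31], [0.35, 0.28, -0.89], [-0.08, -0.94, -0.33]]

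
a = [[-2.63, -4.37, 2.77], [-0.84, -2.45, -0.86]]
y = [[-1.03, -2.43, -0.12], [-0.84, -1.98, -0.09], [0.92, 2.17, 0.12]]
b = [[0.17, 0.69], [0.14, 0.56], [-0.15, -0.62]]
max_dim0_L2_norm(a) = 5.01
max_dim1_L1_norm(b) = 0.86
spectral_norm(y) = 4.15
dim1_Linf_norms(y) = [2.43, 1.98, 2.17]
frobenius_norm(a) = 6.41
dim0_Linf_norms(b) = [0.17, 0.69]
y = b @ a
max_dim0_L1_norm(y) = 6.58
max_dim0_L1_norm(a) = 6.82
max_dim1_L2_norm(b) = 0.71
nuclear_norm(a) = 8.05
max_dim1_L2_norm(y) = 2.64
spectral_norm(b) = 1.12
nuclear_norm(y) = 4.16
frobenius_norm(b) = 1.12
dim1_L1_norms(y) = [3.58, 2.91, 3.21]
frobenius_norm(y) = 4.15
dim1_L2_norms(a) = [5.8, 2.73]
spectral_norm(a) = 6.11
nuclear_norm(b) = 1.12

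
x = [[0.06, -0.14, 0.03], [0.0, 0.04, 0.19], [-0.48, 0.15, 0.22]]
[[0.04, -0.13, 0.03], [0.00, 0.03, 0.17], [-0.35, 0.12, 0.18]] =x @ [[0.75,0.02,0.02],[0.02,0.94,-0.04],[0.02,-0.04,0.9]]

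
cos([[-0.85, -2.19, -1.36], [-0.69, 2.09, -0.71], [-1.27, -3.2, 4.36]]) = [[-0.31, 0.37, -0.05],  [0.09, -0.39, -0.15],  [0.01, -0.78, 0.30]]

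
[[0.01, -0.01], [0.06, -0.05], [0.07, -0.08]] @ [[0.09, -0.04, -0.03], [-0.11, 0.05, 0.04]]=[[0.00, -0.0, -0.0],[0.01, -0.0, -0.0],[0.02, -0.01, -0.01]]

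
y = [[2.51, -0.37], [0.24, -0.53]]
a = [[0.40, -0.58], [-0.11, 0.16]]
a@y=[[0.86, 0.16], [-0.24, -0.04]]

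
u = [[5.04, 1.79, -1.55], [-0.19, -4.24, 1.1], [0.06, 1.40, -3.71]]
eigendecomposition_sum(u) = [[5.02, 0.85, -0.79], [-0.1, -0.02, 0.02], [0.02, 0.00, -0.00]] + [[0.02, 0.99, -0.71], [-0.07, -3.14, 2.24], [0.07, 2.91, -2.08]] + [[-0.0,-0.05,-0.06], [-0.02,-1.08,-1.16], [-0.02,-1.52,-1.63]]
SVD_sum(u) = [[2.93, 3.06, -2.47], [-1.98, -2.07, 1.67], [1.66, 1.74, -1.4]] + [[2.11, -1.27, 0.93], [1.83, -1.1, 0.8], [-1.55, 0.93, -0.68]] + [[-0.00, -0.01, -0.01],[-0.04, -1.07, -1.37],[-0.05, -1.27, -1.63]]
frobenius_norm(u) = 8.12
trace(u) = -2.91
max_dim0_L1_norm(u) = 7.43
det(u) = 70.39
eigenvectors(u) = [[1.0, 0.23, 0.03], [-0.02, -0.71, 0.58], [0.00, 0.66, 0.81]]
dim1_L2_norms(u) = [5.57, 4.38, 3.97]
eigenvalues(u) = [5.0, -5.2, -2.71]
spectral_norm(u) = 6.54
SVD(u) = [[-0.75, -0.66, 0.0], [0.51, -0.57, 0.65], [-0.43, 0.49, 0.76]] @ diag([6.541540466805566, 3.9839548394211315, 2.701102026691731]) @ [[-0.6, -0.62, 0.50], [-0.8, 0.48, -0.35], [-0.02, -0.61, -0.79]]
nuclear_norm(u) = 13.23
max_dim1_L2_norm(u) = 5.57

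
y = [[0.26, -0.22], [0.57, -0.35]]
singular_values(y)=[0.75, 0.05]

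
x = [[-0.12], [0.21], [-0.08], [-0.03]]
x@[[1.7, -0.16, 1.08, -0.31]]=[[-0.20, 0.02, -0.13, 0.04], [0.36, -0.03, 0.23, -0.07], [-0.14, 0.01, -0.09, 0.02], [-0.05, 0.0, -0.03, 0.01]]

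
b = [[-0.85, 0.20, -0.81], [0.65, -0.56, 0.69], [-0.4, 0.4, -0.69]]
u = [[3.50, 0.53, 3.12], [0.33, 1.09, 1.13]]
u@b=[[-3.88, 1.65, -4.62], [-0.02, -0.09, -0.29]]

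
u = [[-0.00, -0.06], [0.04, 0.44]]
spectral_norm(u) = 0.45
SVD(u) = [[0.13, -0.99], [-0.99, -0.13]] @ diag([0.445837438909022, 0.0053831279981171485]) @ [[-0.09, -1.0], [-1.00, 0.09]]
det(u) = 0.00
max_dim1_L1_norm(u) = 0.48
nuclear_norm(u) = 0.45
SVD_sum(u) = [[-0.01,-0.06],  [0.04,0.44]] + [[0.01, -0.0], [0.0, -0.00]]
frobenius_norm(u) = 0.45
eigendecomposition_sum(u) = [[0.01, 0.00], [-0.00, -0.0]] + [[-0.01, -0.06], [0.04, 0.44]]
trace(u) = 0.44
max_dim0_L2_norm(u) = 0.44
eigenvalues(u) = [0.01, 0.43]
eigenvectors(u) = [[-1.00, 0.14], [0.09, -0.99]]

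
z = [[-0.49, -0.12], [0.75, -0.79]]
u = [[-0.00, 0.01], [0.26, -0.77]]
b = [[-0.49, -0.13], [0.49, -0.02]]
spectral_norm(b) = 0.70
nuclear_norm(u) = 0.82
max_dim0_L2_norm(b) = 0.69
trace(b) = -0.51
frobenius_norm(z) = 1.20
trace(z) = -1.28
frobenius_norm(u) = 0.81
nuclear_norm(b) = 0.80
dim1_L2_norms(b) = [0.51, 0.49]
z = u + b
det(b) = 0.07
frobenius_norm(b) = 0.71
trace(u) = -0.77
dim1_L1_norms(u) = [0.01, 1.03]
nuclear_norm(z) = 1.55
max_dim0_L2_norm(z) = 0.9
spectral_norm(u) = 0.81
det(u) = -0.00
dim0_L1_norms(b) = [0.98, 0.15]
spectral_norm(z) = 1.12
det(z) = 0.48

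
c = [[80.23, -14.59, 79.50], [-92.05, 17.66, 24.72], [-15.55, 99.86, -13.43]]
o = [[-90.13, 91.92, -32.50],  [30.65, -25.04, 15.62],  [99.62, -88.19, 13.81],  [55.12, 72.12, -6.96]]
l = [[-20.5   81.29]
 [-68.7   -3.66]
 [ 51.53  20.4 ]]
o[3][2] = -6.96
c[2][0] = -15.55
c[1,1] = 17.66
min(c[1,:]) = -92.05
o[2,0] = 99.62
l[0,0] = -20.5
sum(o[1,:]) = 21.229999999999997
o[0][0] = -90.13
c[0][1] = -14.59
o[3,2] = -6.96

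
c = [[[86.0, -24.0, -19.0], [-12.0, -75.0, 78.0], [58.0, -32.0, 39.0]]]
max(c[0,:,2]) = 78.0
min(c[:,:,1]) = -75.0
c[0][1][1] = -75.0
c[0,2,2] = 39.0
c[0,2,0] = 58.0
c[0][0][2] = -19.0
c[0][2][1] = -32.0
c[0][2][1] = -32.0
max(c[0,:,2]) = 78.0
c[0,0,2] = -19.0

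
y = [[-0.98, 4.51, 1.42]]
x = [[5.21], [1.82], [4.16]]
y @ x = [[9.01]]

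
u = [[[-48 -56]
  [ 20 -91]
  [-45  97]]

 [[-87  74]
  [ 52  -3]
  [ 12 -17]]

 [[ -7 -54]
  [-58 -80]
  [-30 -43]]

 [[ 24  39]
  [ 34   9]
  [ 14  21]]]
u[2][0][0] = -7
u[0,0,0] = -48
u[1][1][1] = -3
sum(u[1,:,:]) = 31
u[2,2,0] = -30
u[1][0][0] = -87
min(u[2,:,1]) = -80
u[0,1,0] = 20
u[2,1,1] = -80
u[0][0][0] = -48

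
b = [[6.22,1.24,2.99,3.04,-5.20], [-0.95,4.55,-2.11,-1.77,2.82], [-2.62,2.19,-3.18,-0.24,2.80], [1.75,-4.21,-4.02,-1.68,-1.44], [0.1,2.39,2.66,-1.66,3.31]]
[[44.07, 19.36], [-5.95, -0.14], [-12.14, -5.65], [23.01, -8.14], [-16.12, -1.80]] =b @ [[6.0, 0.09], [0.39, 2.02], [-3.05, 0.81], [0.94, 0.15], [-2.41, -2.58]]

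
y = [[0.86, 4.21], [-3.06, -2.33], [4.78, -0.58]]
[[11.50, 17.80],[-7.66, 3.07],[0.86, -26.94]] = y @ [[0.5, -5.00], [2.63, 5.25]]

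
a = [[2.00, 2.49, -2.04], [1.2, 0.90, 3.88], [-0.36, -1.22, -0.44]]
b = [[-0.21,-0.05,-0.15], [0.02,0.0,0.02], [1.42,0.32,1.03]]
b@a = [[-0.43, -0.38, 0.3], [0.03, 0.03, -0.05], [2.85, 2.57, -2.11]]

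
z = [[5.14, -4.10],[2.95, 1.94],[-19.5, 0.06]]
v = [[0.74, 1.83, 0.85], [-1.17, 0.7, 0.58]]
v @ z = [[-7.37, 0.57], [-15.26, 6.19]]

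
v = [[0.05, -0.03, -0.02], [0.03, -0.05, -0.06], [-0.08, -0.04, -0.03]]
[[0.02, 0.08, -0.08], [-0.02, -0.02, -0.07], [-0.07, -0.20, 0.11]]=v @ [[0.64, 2.03, -1.47], [-0.18, -0.13, -0.38], [0.87, 1.39, 0.72]]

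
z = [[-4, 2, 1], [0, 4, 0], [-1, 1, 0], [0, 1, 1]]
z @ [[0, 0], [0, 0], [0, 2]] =[[0, 2], [0, 0], [0, 0], [0, 2]]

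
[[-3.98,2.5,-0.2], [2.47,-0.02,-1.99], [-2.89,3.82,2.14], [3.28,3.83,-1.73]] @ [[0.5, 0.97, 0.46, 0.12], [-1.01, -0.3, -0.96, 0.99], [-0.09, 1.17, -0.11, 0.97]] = [[-4.50, -4.84, -4.21, 1.80],[1.43, 0.07, 1.37, -1.65],[-5.5, -1.45, -5.23, 5.51],[-2.07, 0.01, -1.98, 2.51]]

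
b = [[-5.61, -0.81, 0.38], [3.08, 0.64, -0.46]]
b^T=[[-5.61, 3.08], [-0.81, 0.64], [0.38, -0.46]]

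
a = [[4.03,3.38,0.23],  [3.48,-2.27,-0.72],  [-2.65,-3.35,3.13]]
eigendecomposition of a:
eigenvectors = [[-0.46, -0.07, -0.38], [-0.28, 0.08, 0.88], [0.85, -0.99, 0.27]]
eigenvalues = [5.66, 3.22, -3.99]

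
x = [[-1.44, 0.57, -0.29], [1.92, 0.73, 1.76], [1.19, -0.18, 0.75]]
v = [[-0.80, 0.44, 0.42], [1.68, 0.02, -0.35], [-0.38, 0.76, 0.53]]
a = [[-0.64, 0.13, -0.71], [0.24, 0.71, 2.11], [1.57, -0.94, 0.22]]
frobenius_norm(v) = 2.23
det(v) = -0.02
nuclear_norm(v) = 2.94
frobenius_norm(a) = 3.06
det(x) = -0.52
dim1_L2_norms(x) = [1.58, 2.7, 1.42]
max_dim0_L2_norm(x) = 2.68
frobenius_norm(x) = 3.44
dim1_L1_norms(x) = [2.3, 4.41, 2.12]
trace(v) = -0.25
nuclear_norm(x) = 4.51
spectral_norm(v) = 2.04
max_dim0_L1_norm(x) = 4.55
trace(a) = 0.29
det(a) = 0.01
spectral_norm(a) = 2.39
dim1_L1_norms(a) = [1.48, 3.06, 2.73]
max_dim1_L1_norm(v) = 2.05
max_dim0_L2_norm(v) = 1.9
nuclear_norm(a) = 4.30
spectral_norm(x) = 3.25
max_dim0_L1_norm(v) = 2.86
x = a + v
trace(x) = 0.04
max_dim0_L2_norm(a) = 2.24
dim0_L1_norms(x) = [4.55, 1.48, 2.8]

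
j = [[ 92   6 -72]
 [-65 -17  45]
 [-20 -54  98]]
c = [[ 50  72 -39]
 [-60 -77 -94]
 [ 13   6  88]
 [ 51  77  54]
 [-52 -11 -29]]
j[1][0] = -65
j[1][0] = -65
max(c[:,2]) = 88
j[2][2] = 98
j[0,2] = -72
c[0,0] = 50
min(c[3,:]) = 51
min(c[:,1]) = -77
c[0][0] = 50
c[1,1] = -77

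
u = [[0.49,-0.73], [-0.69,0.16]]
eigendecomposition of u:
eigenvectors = [[0.79,0.63], [-0.61,0.77]]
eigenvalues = [1.05, -0.4]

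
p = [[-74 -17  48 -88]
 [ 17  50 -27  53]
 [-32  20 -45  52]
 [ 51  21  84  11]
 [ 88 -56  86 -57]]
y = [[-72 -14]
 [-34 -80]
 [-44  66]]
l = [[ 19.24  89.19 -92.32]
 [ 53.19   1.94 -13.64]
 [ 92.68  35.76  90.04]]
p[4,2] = 86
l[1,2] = -13.64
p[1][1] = 50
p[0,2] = 48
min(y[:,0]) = -72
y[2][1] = 66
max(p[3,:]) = 84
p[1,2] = -27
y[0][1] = -14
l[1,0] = 53.19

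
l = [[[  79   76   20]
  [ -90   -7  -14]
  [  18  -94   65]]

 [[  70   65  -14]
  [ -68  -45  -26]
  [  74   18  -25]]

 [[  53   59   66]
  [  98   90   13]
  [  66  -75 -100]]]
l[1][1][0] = -68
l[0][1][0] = -90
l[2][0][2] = 66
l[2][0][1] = 59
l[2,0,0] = 53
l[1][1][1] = -45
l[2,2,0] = 66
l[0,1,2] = -14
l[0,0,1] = 76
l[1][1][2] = -26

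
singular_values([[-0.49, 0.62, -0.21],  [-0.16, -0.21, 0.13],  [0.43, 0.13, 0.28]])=[0.87, 0.5, 0.2]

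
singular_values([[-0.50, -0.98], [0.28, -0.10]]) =[1.1, 0.29]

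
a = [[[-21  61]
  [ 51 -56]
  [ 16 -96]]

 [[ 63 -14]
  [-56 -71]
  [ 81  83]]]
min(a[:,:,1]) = -96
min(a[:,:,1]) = -96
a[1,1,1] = -71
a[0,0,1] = 61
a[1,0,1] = -14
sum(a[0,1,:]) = -5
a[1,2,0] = 81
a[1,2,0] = 81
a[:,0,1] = [61, -14]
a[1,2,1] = 83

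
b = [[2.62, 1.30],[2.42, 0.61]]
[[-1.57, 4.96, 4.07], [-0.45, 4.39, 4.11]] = b @ [[0.24, 1.73, 1.85], [-1.69, 0.33, -0.6]]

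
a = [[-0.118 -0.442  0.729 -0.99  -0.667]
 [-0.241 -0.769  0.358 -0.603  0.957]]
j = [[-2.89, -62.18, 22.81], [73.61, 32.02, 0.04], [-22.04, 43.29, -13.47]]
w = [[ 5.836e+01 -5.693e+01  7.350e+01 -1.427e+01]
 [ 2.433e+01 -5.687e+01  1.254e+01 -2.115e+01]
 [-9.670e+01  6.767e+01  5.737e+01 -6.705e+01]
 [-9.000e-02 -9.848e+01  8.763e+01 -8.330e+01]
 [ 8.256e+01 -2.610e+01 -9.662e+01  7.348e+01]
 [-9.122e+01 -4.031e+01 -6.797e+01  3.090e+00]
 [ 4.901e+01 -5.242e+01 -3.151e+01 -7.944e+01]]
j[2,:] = [-22.04, 43.29, -13.47]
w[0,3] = -14.27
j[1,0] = 73.61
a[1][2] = 0.358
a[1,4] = 0.957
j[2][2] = -13.47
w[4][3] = 73.48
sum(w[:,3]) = -188.64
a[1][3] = -0.603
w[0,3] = -14.27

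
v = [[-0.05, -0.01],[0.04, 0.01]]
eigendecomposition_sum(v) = [[-0.05, -0.01], [0.04, 0.01]] + [[-0.00, -0.0], [0.00, 0.00]]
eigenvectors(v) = [[-0.79, 0.19], [0.61, -0.98]]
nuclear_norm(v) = 0.07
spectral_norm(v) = 0.07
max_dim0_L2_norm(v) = 0.06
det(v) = -0.00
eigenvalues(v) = [-0.04, 0.0]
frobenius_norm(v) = 0.07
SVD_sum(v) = [[-0.05, -0.01], [0.04, 0.01]] + [[-0.0, 0.00], [-0.0, 0.00]]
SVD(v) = [[-0.78,0.63], [0.63,0.78]] @ diag([0.0655566408496611, 0.0015253984753326036]) @ [[0.98, 0.21],  [-0.21, 0.98]]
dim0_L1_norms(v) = [0.09, 0.02]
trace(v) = -0.04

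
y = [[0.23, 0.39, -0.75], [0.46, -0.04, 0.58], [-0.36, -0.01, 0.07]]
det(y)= -0.079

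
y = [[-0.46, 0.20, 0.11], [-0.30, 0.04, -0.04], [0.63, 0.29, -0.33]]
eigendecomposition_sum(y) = [[-0.36-0.00j,  (0.05+0j),  0.13-0.00j],[-0.11-0.00j,  (0.02+0j),  (0.04-0j)],[(0.82+0j),  (-0.11-0j),  (-0.3+0j)]] + [[(-0.05+0.04j), (0.07+0.03j), (-0.01+0.02j)], [-0.09-0.04j, (0.01+0.13j), -0.04-0.00j], [(-0.1+0.13j), (0.2+0.02j), -0.02+0.06j]] + [[(-0.05-0.04j), 0.07-0.03j, (-0.01-0.02j)], [(-0.09+0.04j), 0.01-0.13j, -0.04+0.00j], [(-0.1-0.13j), (0.2-0.02j), (-0.02-0.06j)]]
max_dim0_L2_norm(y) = 0.84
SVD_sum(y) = [[-0.40, -0.06, 0.15],  [-0.24, -0.04, 0.09],  [0.69, 0.11, -0.26]] + [[-0.07, 0.24, -0.09],[-0.03, 0.12, -0.04],[-0.05, 0.18, -0.07]] + [[0.01, 0.02, 0.05], [-0.03, -0.04, -0.09], [-0.00, -0.00, -0.00]]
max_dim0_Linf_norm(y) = 0.63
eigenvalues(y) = [(-0.65+0j), (-0.05+0.23j), (-0.05-0.23j)]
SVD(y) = [[-0.48, -0.74, 0.46], [-0.29, -0.36, -0.89], [0.83, -0.56, -0.04]] @ diag([0.8968629455779632, 0.36014584378583187, 0.11283540248082809]) @ [[0.93, 0.15, -0.35], [0.27, -0.91, 0.33], [0.27, 0.4, 0.88]]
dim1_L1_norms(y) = [0.77, 0.38, 1.25]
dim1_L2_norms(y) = [0.51, 0.31, 0.77]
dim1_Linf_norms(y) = [0.46, 0.3, 0.63]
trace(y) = -0.75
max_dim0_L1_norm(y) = 1.39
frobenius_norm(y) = 0.97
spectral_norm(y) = 0.90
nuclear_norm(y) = 1.37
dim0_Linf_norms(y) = [0.63, 0.29, 0.33]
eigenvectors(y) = [[-0.40+0.00j, -0.31-0.07j, (-0.31+0.07j)], [-0.12+0.00j, (-0.11-0.49j), -0.11+0.49j], [(0.91+0j), (-0.8+0j), -0.80-0.00j]]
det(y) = -0.04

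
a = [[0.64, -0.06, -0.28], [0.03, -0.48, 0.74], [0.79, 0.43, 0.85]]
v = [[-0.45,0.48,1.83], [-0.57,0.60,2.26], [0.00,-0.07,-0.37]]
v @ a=[[1.17, 0.58, 2.04], [1.44, 0.72, 2.52], [-0.29, -0.13, -0.37]]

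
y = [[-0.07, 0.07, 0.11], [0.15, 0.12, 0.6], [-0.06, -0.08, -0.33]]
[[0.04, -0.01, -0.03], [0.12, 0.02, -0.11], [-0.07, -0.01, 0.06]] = y @ [[-0.07, -0.01, 0.11], [0.30, -0.34, 0.02], [0.15, 0.10, -0.22]]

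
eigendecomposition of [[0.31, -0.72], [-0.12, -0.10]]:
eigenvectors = [[0.98, 0.79], [-0.21, 0.62]]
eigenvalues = [0.46, -0.25]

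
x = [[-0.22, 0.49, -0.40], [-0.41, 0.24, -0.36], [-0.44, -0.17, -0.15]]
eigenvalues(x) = [-0.38, 0.01, 0.24]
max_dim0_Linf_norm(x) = 0.49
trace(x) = -0.13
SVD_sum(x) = [[-0.38,0.30,-0.38], [-0.36,0.29,-0.37], [-0.17,0.14,-0.17]] + [[0.16, 0.19, -0.01], [-0.04, -0.05, 0.00], [-0.27, -0.31, 0.02]] + [[0.00,-0.00,-0.00], [-0.00,0.00,0.0], [0.00,-0.00,-0.0]]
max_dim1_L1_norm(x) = 1.11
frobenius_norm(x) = 1.02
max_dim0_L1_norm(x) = 1.07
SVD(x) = [[-0.69, 0.51, 0.51],[-0.66, -0.14, -0.74],[-0.31, -0.85, 0.43]] @ diag([0.903640147499836, 0.48189851416489105, 0.002881991003553455]) @ [[0.62, -0.49, 0.62], [0.66, 0.75, -0.06], [0.44, -0.44, -0.78]]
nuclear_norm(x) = 1.39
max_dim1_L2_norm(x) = 0.67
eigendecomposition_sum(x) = [[-0.13, 0.07, -0.11],[-0.40, 0.22, -0.35],[-0.54, 0.29, -0.47]] + [[0.02,-0.02,0.01], [-0.01,0.02,-0.01], [-0.03,0.04,-0.02]] + [[-0.11,0.44,-0.30], [-0.0,0.0,-0.0], [0.12,-0.50,0.34]]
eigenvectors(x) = [[0.19, 0.46, -0.66], [0.58, -0.42, -0.0], [0.79, -0.78, 0.75]]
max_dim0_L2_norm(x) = 0.64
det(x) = -0.00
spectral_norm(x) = 0.90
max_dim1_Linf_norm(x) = 0.49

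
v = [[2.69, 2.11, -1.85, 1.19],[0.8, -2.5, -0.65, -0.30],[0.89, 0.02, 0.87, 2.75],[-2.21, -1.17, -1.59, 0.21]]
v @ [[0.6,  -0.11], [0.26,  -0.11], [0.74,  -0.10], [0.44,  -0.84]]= [[1.32, -1.34],[-0.78, 0.50],[2.39, -2.50],[-2.71, 0.35]]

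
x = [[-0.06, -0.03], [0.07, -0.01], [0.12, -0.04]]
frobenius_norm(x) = 0.16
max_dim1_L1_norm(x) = 0.16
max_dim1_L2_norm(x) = 0.13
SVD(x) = [[-0.35, -0.91], [0.46, 0.05], [0.82, -0.42]] @ diag([0.15347102645148017, 0.044120789203379786]) @ [[0.98, -0.17], [0.17, 0.98]]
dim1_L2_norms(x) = [0.07, 0.07, 0.13]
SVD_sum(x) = [[-0.05, 0.01], [0.07, -0.01], [0.12, -0.02]] + [[-0.01, -0.04], [0.0, 0.0], [-0.00, -0.02]]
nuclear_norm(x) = 0.20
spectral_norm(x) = 0.15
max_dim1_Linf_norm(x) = 0.12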